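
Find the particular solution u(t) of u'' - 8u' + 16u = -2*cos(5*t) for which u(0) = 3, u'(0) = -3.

u = 18*cos(5*t)/1681 + 80*sin(5*t)/1681 + 5025*exp(4*t)/1681 - 623*t*exp(4*t)/41

Characteristic equation r² - 8r + 16 = 0 has discriminant (-8)² - 4·(16) = 0, so r = 4 is a repeated root.
Hence u_h = (C1 + C2*t)*exp(4*t).
Try u_p = A*cos(5*t) + B*sin(5*t). Substituting and equating the coefficients of cos(5t) and sin(5t) gives A = 18/1681, B = 80/1681, so u_p = 18*cos(5*t)/1681 + 80*sin(5*t)/1681.
General solution: u = 18*cos(5*t)/1681 + 80*sin(5*t)/1681 + C1*exp(4*t) + C2*t*exp(4*t).
Apply the initial conditions: u(0) = 18/1681 + C1 = 3 and u'(0) = 400/1681 + C2 + 4*C1 = -3. Solving gives C1 = 5025/1681, C2 = -623/41.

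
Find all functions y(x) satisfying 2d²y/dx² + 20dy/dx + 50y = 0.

Divide through by 2: y'' + 10y' + 25y = 0.
Characteristic equation r² + 10r + 25 = 0 has discriminant (10)² - 4·(25) = 0, so r = -5 is a repeated root.
Hence y_h = (C1 + C2*x)*exp(-5*x).

y = C1*exp(-5*x) + C2*x*exp(-5*x)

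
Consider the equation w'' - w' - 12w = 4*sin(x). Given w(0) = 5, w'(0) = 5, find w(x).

w = -26*sin(x)/85 + 2*cos(x)/85 + 73*exp(-3*x)/35 + 344*exp(4*x)/119

Characteristic equation r² - r - 12 = 0 factors as (r - 4)(r + 3) = 0, so r = 4, -3.
Hence w_h = C1*exp(4*x) + C2*exp(-3*x).
Try w_p = A*cos(x) + B*sin(x). Substituting and equating the coefficients of cos(x) and sin(x) gives A = 2/85, B = -26/85, so w_p = -26*sin(x)/85 + 2*cos(x)/85.
General solution: w = -26*sin(x)/85 + 2*cos(x)/85 + C1*exp(4*x) + C2*exp(-3*x).
Apply the initial conditions: w(0) = 2/85 + C1 + C2 = 5 and w'(0) = -26/85 - 3*C2 + 4*C1 = 5. Solving gives C1 = 344/119, C2 = 73/35.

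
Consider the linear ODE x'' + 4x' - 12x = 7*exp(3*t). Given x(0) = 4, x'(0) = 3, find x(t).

Characteristic equation r² + 4r - 12 = 0 factors as (r - 2)(r + 6) = 0, so r = 2, -6.
Hence x_h = C1*exp(2*t) + C2*exp(-6*t).
Try x_p = A*exp(3*t). Substituting into the equation and dividing by exp(3*t) gives A = 7/9, so x_p = 7*exp(3*t)/9.
General solution: x = 7*exp(3*t)/9 + C1*exp(2*t) + C2*exp(-6*t).
Apply the initial conditions: x(0) = 7/9 + C1 + C2 = 4 and x'(0) = 7/3 - 6*C2 + 2*C1 = 3. Solving gives C1 = 5/2, C2 = 13/18.

x = 5*exp(2*t)/2 + 7*exp(3*t)/9 + 13*exp(-6*t)/18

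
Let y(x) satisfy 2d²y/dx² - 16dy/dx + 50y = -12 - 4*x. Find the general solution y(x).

Divide through by 2: y'' - 8y' + 25y = -6 - 2*x.
Characteristic equation r² - 8r + 25 = 0 has discriminant (-8)² - 4·(25) = -36 < 0, so r = 4 ± 3i.
Hence y_h = C1*cos(3*x)*exp(4*x) + C2*exp(4*x)*sin(3*x).
For the particular solution try y_p = A0 + A1*x. Substituting and matching coefficients of each power of x gives A0 = -166/625, A1 = -2/25, so y_p = -166/625 - 2*x/25.

y = -166/625 - 2*x/25 + C1*cos(3*x)*exp(4*x) + C2*exp(4*x)*sin(3*x)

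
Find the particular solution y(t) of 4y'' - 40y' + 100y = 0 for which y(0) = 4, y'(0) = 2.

Divide through by 4: y'' - 10y' + 25y = 0.
Characteristic equation r² - 10r + 25 = 0 has discriminant (-10)² - 4·(25) = 0, so r = 5 is a repeated root.
Hence y_h = (C1 + C2*t)*exp(5*t).
Apply the initial conditions: y(0) = C1 = 4 and y'(0) = C2 + 5*C1 = 2. Solving gives C1 = 4, C2 = -18.

y = 4*exp(5*t) - 18*t*exp(5*t)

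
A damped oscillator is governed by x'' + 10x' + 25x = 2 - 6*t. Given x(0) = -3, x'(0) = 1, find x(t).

Characteristic equation r² + 10r + 25 = 0 has discriminant (10)² - 4·(25) = 0, so r = -5 is a repeated root.
Hence x_h = (C1 + C2*t)*exp(-5*t).
For the particular solution try x_p = A0 + A1*t. Substituting and matching coefficients of each power of t gives A0 = 22/125, A1 = -6/25, so x_p = 22/125 - 6*t/25.
General solution: x = 22/125 - 6*t/25 + C1*exp(-5*t) + C2*t*exp(-5*t).
Apply the initial conditions: x(0) = 22/125 + C1 = -3 and x'(0) = -6/25 + C2 - 5*C1 = 1. Solving gives C1 = -397/125, C2 = -366/25.

x = 22/125 - 397*exp(-5*t)/125 - 6*t/25 - 366*t*exp(-5*t)/25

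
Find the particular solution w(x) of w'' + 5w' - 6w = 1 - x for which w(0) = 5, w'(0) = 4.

w = -1/36 + x/6 + 34*exp(x)/7 + 43*exp(-6*x)/252

Characteristic equation r² + 5r - 6 = 0 factors as (r - 1)(r + 6) = 0, so r = 1, -6.
Hence w_h = C1*exp(x) + C2*exp(-6*x).
For the particular solution try w_p = A0 + A1*x. Substituting and matching coefficients of each power of x gives A0 = -1/36, A1 = 1/6, so w_p = -1/36 + x/6.
General solution: w = -1/36 + x/6 + C1*exp(x) + C2*exp(-6*x).
Apply the initial conditions: w(0) = -1/36 + C1 + C2 = 5 and w'(0) = 1/6 + C1 - 6*C2 = 4. Solving gives C1 = 34/7, C2 = 43/252.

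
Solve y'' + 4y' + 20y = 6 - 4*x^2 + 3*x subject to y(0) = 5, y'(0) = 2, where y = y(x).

y = 137/500 - x**2/5 + 23*x/100 + 2363*cos(4*x)*exp(-2*x)/500 + 5611*exp(-2*x)*sin(4*x)/2000

Characteristic equation r² + 4r + 20 = 0 has discriminant (4)² - 4·(20) = -64 < 0, so r = -2 ± 4i.
Hence y_h = C1*cos(4*x)*exp(-2*x) + C2*exp(-2*x)*sin(4*x).
For the particular solution try y_p = A0 + A1*x + A2*x^2. Substituting and matching coefficients of each power of x gives A0 = 137/500, A1 = 23/100, A2 = -1/5, so y_p = 137/500 - x^2/5 + 23*x/100.
General solution: y = 137/500 - x^2/5 + 23*x/100 + C1*cos(4*x)*exp(-2*x) + C2*exp(-2*x)*sin(4*x).
Apply the initial conditions: y(0) = 137/500 + C1 = 5 and y'(0) = 23/100 - 2*C1 + 4*C2 = 2. Solving gives C1 = 2363/500, C2 = 5611/2000.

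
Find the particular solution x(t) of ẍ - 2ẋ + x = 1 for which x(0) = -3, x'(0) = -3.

Characteristic equation r² - 2r + 1 = 0 has discriminant (-2)² - 4·(1) = 0, so r = 1 is a repeated root.
Hence x_h = (C1 + C2*t)*exp(t).
For the particular solution try x_p = A0. Substituting and matching coefficients of each power of t gives A0 = 1, so x_p = 1.
General solution: x = 1 + C1*exp(t) + C2*t*exp(t).
Apply the initial conditions: x(0) = 1 + C1 = -3 and x'(0) = C1 + C2 = -3. Solving gives C1 = -4, C2 = 1.

x = 1 - 4*exp(t) + t*exp(t)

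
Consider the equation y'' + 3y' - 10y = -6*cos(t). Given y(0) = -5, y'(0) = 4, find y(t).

y = -197*exp(-5*t)/91 - 117*exp(2*t)/35 - 9*sin(t)/65 + 33*cos(t)/65

Characteristic equation r² + 3r - 10 = 0 factors as (r + 5)(r - 2) = 0, so r = -5, 2.
Hence y_h = C1*exp(-5*t) + C2*exp(2*t).
Try y_p = A*cos(t) + B*sin(t). Substituting and equating the coefficients of cos(t) and sin(t) gives A = 33/65, B = -9/65, so y_p = -9*sin(t)/65 + 33*cos(t)/65.
General solution: y = -9*sin(t)/65 + 33*cos(t)/65 + C1*exp(-5*t) + C2*exp(2*t).
Apply the initial conditions: y(0) = 33/65 + C1 + C2 = -5 and y'(0) = -9/65 - 5*C1 + 2*C2 = 4. Solving gives C1 = -197/91, C2 = -117/35.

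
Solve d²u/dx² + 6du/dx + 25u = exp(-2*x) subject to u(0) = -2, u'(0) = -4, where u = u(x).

u = exp(-2*x)/17 - 171*exp(-3*x)*sin(4*x)/68 - 35*cos(4*x)*exp(-3*x)/17

Characteristic equation r² + 6r + 25 = 0 has discriminant (6)² - 4·(25) = -64 < 0, so r = -3 ± 4i.
Hence u_h = C1*cos(4*x)*exp(-3*x) + C2*exp(-3*x)*sin(4*x).
Try u_p = A*exp(-2*x). Substituting into the equation and dividing by exp(-2*x) gives A = 1/17, so u_p = exp(-2*x)/17.
General solution: u = exp(-2*x)/17 + C1*cos(4*x)*exp(-3*x) + C2*exp(-3*x)*sin(4*x).
Apply the initial conditions: u(0) = 1/17 + C1 = -2 and u'(0) = -2/17 - 3*C1 + 4*C2 = -4. Solving gives C1 = -35/17, C2 = -171/68.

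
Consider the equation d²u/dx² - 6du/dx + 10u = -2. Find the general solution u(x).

Characteristic equation r² - 6r + 10 = 0 has discriminant (-6)² - 4·(10) = -4 < 0, so r = 3 ± i.
Hence u_h = C1*cos(x)*exp(3*x) + C2*exp(3*x)*sin(x).
For the particular solution try u_p = A0. Substituting and matching coefficients of each power of x gives A0 = -1/5, so u_p = -1/5.

u = -1/5 + C1*cos(x)*exp(3*x) + C2*exp(3*x)*sin(x)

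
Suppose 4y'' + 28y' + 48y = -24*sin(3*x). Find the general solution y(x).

Divide through by 4: y'' + 7y' + 12y = -6*sin(3*x).
Characteristic equation r² + 7r + 12 = 0 factors as (r + 4)(r + 3) = 0, so r = -4, -3.
Hence y_h = C1*exp(-4*x) + C2*exp(-3*x).
Try y_p = A*cos(3*x) + B*sin(3*x). Substituting and equating the coefficients of cos(3x) and sin(3x) gives A = 7/25, B = -1/25, so y_p = -sin(3*x)/25 + 7*cos(3*x)/25.

y = -sin(3*x)/25 + 7*cos(3*x)/25 + C1*exp(-4*x) + C2*exp(-3*x)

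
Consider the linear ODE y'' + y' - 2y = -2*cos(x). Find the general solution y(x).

Characteristic equation r² + r - 2 = 0 factors as (r + 2)(r - 1) = 0, so r = -2, 1.
Hence y_h = C1*exp(-2*x) + C2*exp(x).
Try y_p = A*cos(x) + B*sin(x). Substituting and equating the coefficients of cos(x) and sin(x) gives A = 3/5, B = -1/5, so y_p = -sin(x)/5 + 3*cos(x)/5.

y = -sin(x)/5 + 3*cos(x)/5 + C1*exp(-2*x) + C2*exp(x)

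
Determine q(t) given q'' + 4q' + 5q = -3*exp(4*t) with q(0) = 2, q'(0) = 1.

q = -3*exp(4*t)/37 + 77*cos(t)*exp(-2*t)/37 + 203*exp(-2*t)*sin(t)/37

Characteristic equation r² + 4r + 5 = 0 has discriminant (4)² - 4·(5) = -4 < 0, so r = -2 ± i.
Hence q_h = C1*cos(t)*exp(-2*t) + C2*exp(-2*t)*sin(t).
Try q_p = A*exp(4*t). Substituting into the equation and dividing by exp(4*t) gives A = -3/37, so q_p = -3*exp(4*t)/37.
General solution: q = -3*exp(4*t)/37 + C1*cos(t)*exp(-2*t) + C2*exp(-2*t)*sin(t).
Apply the initial conditions: q(0) = -3/37 + C1 = 2 and q'(0) = -12/37 + C2 - 2*C1 = 1. Solving gives C1 = 77/37, C2 = 203/37.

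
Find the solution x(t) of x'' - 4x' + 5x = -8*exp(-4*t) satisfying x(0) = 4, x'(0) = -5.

x = -8*exp(-4*t)/37 - 529*exp(2*t)*sin(t)/37 + 156*cos(t)*exp(2*t)/37

Characteristic equation r² - 4r + 5 = 0 has discriminant (-4)² - 4·(5) = -4 < 0, so r = 2 ± i.
Hence x_h = C1*cos(t)*exp(2*t) + C2*exp(2*t)*sin(t).
Try x_p = A*exp(-4*t). Substituting into the equation and dividing by exp(-4*t) gives A = -8/37, so x_p = -8*exp(-4*t)/37.
General solution: x = -8*exp(-4*t)/37 + C1*cos(t)*exp(2*t) + C2*exp(2*t)*sin(t).
Apply the initial conditions: x(0) = -8/37 + C1 = 4 and x'(0) = 32/37 + C2 + 2*C1 = -5. Solving gives C1 = 156/37, C2 = -529/37.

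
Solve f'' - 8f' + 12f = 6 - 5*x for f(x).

f = 2/9 - 5*x/12 + C1*exp(2*x) + C2*exp(6*x)

Characteristic equation r² - 8r + 12 = 0 factors as (r - 2)(r - 6) = 0, so r = 2, 6.
Hence f_h = C1*exp(2*x) + C2*exp(6*x).
For the particular solution try f_p = A0 + A1*x. Substituting and matching coefficients of each power of x gives A0 = 2/9, A1 = -5/12, so f_p = 2/9 - 5*x/12.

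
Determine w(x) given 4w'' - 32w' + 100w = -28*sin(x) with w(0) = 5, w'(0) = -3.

w = -21*sin(x)/80 - 7*cos(x)/80 - 1847*exp(4*x)*sin(3*x)/240 + 407*cos(3*x)*exp(4*x)/80

Divide through by 4: w'' - 8w' + 25w = -7*sin(x).
Characteristic equation r² - 8r + 25 = 0 has discriminant (-8)² - 4·(25) = -36 < 0, so r = 4 ± 3i.
Hence w_h = C1*cos(3*x)*exp(4*x) + C2*exp(4*x)*sin(3*x).
Try w_p = A*cos(x) + B*sin(x). Substituting and equating the coefficients of cos(x) and sin(x) gives A = -7/80, B = -21/80, so w_p = -21*sin(x)/80 - 7*cos(x)/80.
General solution: w = -21*sin(x)/80 - 7*cos(x)/80 + C1*cos(3*x)*exp(4*x) + C2*exp(4*x)*sin(3*x).
Apply the initial conditions: w(0) = -7/80 + C1 = 5 and w'(0) = -21/80 + 3*C2 + 4*C1 = -3. Solving gives C1 = 407/80, C2 = -1847/240.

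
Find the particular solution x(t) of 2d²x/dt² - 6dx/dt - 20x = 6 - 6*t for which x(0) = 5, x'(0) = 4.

x = -39/100 + 3*t/10 + 93*exp(-2*t)/28 + 362*exp(5*t)/175

Divide through by 2: x'' - 3x' - 10x = 3 - 3*t.
Characteristic equation r² - 3r - 10 = 0 factors as (r - 5)(r + 2) = 0, so r = 5, -2.
Hence x_h = C1*exp(5*t) + C2*exp(-2*t).
For the particular solution try x_p = A0 + A1*t. Substituting and matching coefficients of each power of t gives A0 = -39/100, A1 = 3/10, so x_p = -39/100 + 3*t/10.
General solution: x = -39/100 + 3*t/10 + C1*exp(5*t) + C2*exp(-2*t).
Apply the initial conditions: x(0) = -39/100 + C1 + C2 = 5 and x'(0) = 3/10 - 2*C2 + 5*C1 = 4. Solving gives C1 = 362/175, C2 = 93/28.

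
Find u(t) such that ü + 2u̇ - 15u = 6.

u = -2/5 + C1*exp(3*t) + C2*exp(-5*t)

Characteristic equation r² + 2r - 15 = 0 factors as (r - 3)(r + 5) = 0, so r = 3, -5.
Hence u_h = C1*exp(3*t) + C2*exp(-5*t).
For the particular solution try u_p = A0. Substituting and matching coefficients of each power of t gives A0 = -2/5, so u_p = -2/5.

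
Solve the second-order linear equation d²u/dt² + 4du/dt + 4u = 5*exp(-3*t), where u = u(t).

Characteristic equation r² + 4r + 4 = 0 has discriminant (4)² - 4·(4) = 0, so r = -2 is a repeated root.
Hence u_h = (C1 + C2*t)*exp(-2*t).
Try u_p = A*exp(-3*t). Substituting into the equation and dividing by exp(-3*t) gives A = 5, so u_p = 5*exp(-3*t).

u = 5*exp(-3*t) + C1*exp(-2*t) + C2*t*exp(-2*t)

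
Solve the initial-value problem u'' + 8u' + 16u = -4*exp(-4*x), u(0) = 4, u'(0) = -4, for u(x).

Characteristic equation r² + 8r + 16 = 0 has discriminant (8)² - 4·(16) = 0, so r = -4 is a repeated root.
Hence u_h = (C1 + C2*x)*exp(-4*x).
Since exp(-4*x) solves the homogeneous equation (r = -4 is a root of multiplicity 2), multiply the trial by x^2. Try u_p = A*x^2*exp(-4*x). Substituting into the equation and dividing by exp(-4*x) gives A = -2, so u_p = -2*x^2*exp(-4*x).
General solution: u = C1*exp(-4*x) - 2*x^2*exp(-4*x) + C2*x*exp(-4*x).
Apply the initial conditions: u(0) = C1 = 4 and u'(0) = C2 - 4*C1 = -4. Solving gives C1 = 4, C2 = 12.

u = 4*exp(-4*x) - 2*x**2*exp(-4*x) + 12*x*exp(-4*x)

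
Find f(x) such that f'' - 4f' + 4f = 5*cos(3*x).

Characteristic equation r² - 4r + 4 = 0 has discriminant (-4)² - 4·(4) = 0, so r = 2 is a repeated root.
Hence f_h = (C1 + C2*x)*exp(2*x).
Try f_p = A*cos(3*x) + B*sin(3*x). Substituting and equating the coefficients of cos(3x) and sin(3x) gives A = -25/169, B = -60/169, so f_p = -60*sin(3*x)/169 - 25*cos(3*x)/169.

f = -60*sin(3*x)/169 - 25*cos(3*x)/169 + C1*exp(2*x) + C2*x*exp(2*x)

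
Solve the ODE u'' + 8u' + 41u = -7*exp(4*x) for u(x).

Characteristic equation r² + 8r + 41 = 0 has discriminant (8)² - 4·(41) = -100 < 0, so r = -4 ± 5i.
Hence u_h = C1*cos(5*x)*exp(-4*x) + C2*exp(-4*x)*sin(5*x).
Try u_p = A*exp(4*x). Substituting into the equation and dividing by exp(4*x) gives A = -7/89, so u_p = -7*exp(4*x)/89.

u = -7*exp(4*x)/89 + C1*cos(5*x)*exp(-4*x) + C2*exp(-4*x)*sin(5*x)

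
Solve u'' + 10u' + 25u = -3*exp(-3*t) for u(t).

Characteristic equation r² + 10r + 25 = 0 has discriminant (10)² - 4·(25) = 0, so r = -5 is a repeated root.
Hence u_h = (C1 + C2*t)*exp(-5*t).
Try u_p = A*exp(-3*t). Substituting into the equation and dividing by exp(-3*t) gives A = -3/4, so u_p = -3*exp(-3*t)/4.

u = -3*exp(-3*t)/4 + C1*exp(-5*t) + C2*t*exp(-5*t)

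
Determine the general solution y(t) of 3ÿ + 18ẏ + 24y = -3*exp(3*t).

y = -exp(3*t)/35 + C1*exp(-2*t) + C2*exp(-4*t)

Divide through by 3: y'' + 6y' + 8y = -exp(3*t).
Characteristic equation r² + 6r + 8 = 0 factors as (r + 2)(r + 4) = 0, so r = -2, -4.
Hence y_h = C1*exp(-2*t) + C2*exp(-4*t).
Try y_p = A*exp(3*t). Substituting into the equation and dividing by exp(3*t) gives A = -1/35, so y_p = -exp(3*t)/35.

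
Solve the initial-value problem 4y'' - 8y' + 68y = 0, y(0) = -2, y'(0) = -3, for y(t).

y = -2*cos(4*t)*exp(t) - exp(t)*sin(4*t)/4

Divide through by 4: y'' - 2y' + 17y = 0.
Characteristic equation r² - 2r + 17 = 0 has discriminant (-2)² - 4·(17) = -64 < 0, so r = 1 ± 4i.
Hence y_h = C1*cos(4*t)*exp(t) + C2*exp(t)*sin(4*t).
Apply the initial conditions: y(0) = C1 = -2 and y'(0) = C1 + 4*C2 = -3. Solving gives C1 = -2, C2 = -1/4.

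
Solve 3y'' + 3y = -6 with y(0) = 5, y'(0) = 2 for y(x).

Divide through by 3: y'' + y = -2.
Characteristic equation r² + 1 = 0 has discriminant (0)² - 4·(1) = -4 < 0, so r = ± i.
Hence y_h = C1*cos(x) + C2*sin(x).
For the particular solution try y_p = A0. Substituting and matching coefficients of each power of x gives A0 = -2, so y_p = -2.
General solution: y = -2 + C1*cos(x) + C2*sin(x).
Apply the initial conditions: y(0) = -2 + C1 = 5 and y'(0) = C2 = 2. Solving gives C1 = 7, C2 = 2.

y = -2 + 2*sin(x) + 7*cos(x)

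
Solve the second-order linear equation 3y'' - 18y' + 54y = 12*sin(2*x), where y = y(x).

Divide through by 3: y'' - 6y' + 18y = 4*sin(2*x).
Characteristic equation r² - 6r + 18 = 0 has discriminant (-6)² - 4·(18) = -36 < 0, so r = 3 ± 3i.
Hence y_h = C1*cos(3*x)*exp(3*x) + C2*exp(3*x)*sin(3*x).
Try y_p = A*cos(2*x) + B*sin(2*x). Substituting and equating the coefficients of cos(2x) and sin(2x) gives A = 12/85, B = 14/85, so y_p = 12*cos(2*x)/85 + 14*sin(2*x)/85.

y = 12*cos(2*x)/85 + 14*sin(2*x)/85 + C1*cos(3*x)*exp(3*x) + C2*exp(3*x)*sin(3*x)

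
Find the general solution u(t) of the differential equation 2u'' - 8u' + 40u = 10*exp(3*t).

Divide through by 2: u'' - 4u' + 20u = 5*exp(3*t).
Characteristic equation r² - 4r + 20 = 0 has discriminant (-4)² - 4·(20) = -64 < 0, so r = 2 ± 4i.
Hence u_h = C1*cos(4*t)*exp(2*t) + C2*exp(2*t)*sin(4*t).
Try u_p = A*exp(3*t). Substituting into the equation and dividing by exp(3*t) gives A = 5/17, so u_p = 5*exp(3*t)/17.

u = 5*exp(3*t)/17 + C1*cos(4*t)*exp(2*t) + C2*exp(2*t)*sin(4*t)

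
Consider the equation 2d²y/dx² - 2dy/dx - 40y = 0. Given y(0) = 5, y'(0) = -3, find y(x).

Divide through by 2: y'' - y' - 20y = 0.
Characteristic equation r² - r - 20 = 0 factors as (r - 5)(r + 4) = 0, so r = 5, -4.
Hence y_h = C1*exp(5*x) + C2*exp(-4*x).
Apply the initial conditions: y(0) = C1 + C2 = 5 and y'(0) = -4*C2 + 5*C1 = -3. Solving gives C1 = 17/9, C2 = 28/9.

y = 17*exp(5*x)/9 + 28*exp(-4*x)/9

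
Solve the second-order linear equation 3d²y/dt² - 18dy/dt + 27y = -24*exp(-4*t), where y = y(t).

y = -8*exp(-4*t)/49 + C1*exp(3*t) + C2*t*exp(3*t)

Divide through by 3: y'' - 6y' + 9y = -8*exp(-4*t).
Characteristic equation r² - 6r + 9 = 0 has discriminant (-6)² - 4·(9) = 0, so r = 3 is a repeated root.
Hence y_h = (C1 + C2*t)*exp(3*t).
Try y_p = A*exp(-4*t). Substituting into the equation and dividing by exp(-4*t) gives A = -8/49, so y_p = -8*exp(-4*t)/49.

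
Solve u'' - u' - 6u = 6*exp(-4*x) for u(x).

u = 3*exp(-4*x)/7 + C1*exp(3*x) + C2*exp(-2*x)

Characteristic equation r² - r - 6 = 0 factors as (r - 3)(r + 2) = 0, so r = 3, -2.
Hence u_h = C1*exp(3*x) + C2*exp(-2*x).
Try u_p = A*exp(-4*x). Substituting into the equation and dividing by exp(-4*x) gives A = 3/7, so u_p = 3*exp(-4*x)/7.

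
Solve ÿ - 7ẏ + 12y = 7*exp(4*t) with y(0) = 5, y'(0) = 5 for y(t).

Characteristic equation r² - 7r + 12 = 0 factors as (r - 4)(r - 3) = 0, so r = 4, 3.
Hence y_h = C1*exp(4*t) + C2*exp(3*t).
Since exp(4*t) solves the homogeneous equation (r = 4 is a root of multiplicity 1), multiply the trial by t. Try y_p = A*t*exp(4*t). Substituting into the equation and dividing by exp(4*t) gives A = 7, so y_p = 7*t*exp(4*t).
General solution: y = C1*exp(4*t) + C2*exp(3*t) + 7*t*exp(4*t).
Apply the initial conditions: y(0) = C1 + C2 = 5 and y'(0) = 7 + 3*C2 + 4*C1 = 5. Solving gives C1 = -17, C2 = 22.

y = -17*exp(4*t) + 22*exp(3*t) + 7*t*exp(4*t)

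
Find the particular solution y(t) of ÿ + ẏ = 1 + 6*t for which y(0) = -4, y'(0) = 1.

y = 2 - 6*exp(-t) - 5*t + 3*t**2

Characteristic equation r² + r = 0 factors as (r + 1)r = 0, so r = -1, 0.
Hence y_h = C1*exp(-t) + C2.
Since 0 is a characteristic root (multiplicity 1), multiply the polynomial trial by t: try y_p = t*(A0 + A1*t). Substituting and matching coefficients of each power of t gives A0 = -5, A1 = 3, so y_p = -5*t + 3*t^2.
General solution: y = C2 - 5*t + 3*t^2 + C1*exp(-t).
Apply the initial conditions: y(0) = C1 + C2 = -4 and y'(0) = -5 - C1 = 1. Solving gives C1 = -6, C2 = 2.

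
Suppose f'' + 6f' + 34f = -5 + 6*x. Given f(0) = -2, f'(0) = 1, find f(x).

Characteristic equation r² + 6r + 34 = 0 has discriminant (6)² - 4·(34) = -100 < 0, so r = -3 ± 5i.
Hence f_h = C1*cos(5*x)*exp(-3*x) + C2*exp(-3*x)*sin(5*x).
For the particular solution try f_p = A0 + A1*x. Substituting and matching coefficients of each power of x gives A0 = -103/578, A1 = 3/17, so f_p = -103/578 + 3*x/17.
General solution: f = -103/578 + 3*x/17 + C1*cos(5*x)*exp(-3*x) + C2*exp(-3*x)*sin(5*x).
Apply the initial conditions: f(0) = -103/578 + C1 = -2 and f'(0) = 3/17 - 3*C1 + 5*C2 = 1. Solving gives C1 = -1053/578, C2 = -2683/2890.

f = -103/578 + 3*x/17 - 2683*exp(-3*x)*sin(5*x)/2890 - 1053*cos(5*x)*exp(-3*x)/578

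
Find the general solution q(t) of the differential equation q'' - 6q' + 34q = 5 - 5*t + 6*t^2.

q = 598/4913 - 49*t/578 + 3*t**2/17 + C1*cos(5*t)*exp(3*t) + C2*exp(3*t)*sin(5*t)

Characteristic equation r² - 6r + 34 = 0 has discriminant (-6)² - 4·(34) = -100 < 0, so r = 3 ± 5i.
Hence q_h = C1*cos(5*t)*exp(3*t) + C2*exp(3*t)*sin(5*t).
For the particular solution try q_p = A0 + A1*t + A2*t^2. Substituting and matching coefficients of each power of t gives A0 = 598/4913, A1 = -49/578, A2 = 3/17, so q_p = 598/4913 - 49*t/578 + 3*t^2/17.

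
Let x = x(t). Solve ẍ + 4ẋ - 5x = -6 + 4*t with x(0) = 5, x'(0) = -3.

x = 14/25 - 4*t/5 + 10*exp(t)/3 + 83*exp(-5*t)/75

Characteristic equation r² + 4r - 5 = 0 factors as (r + 5)(r - 1) = 0, so r = -5, 1.
Hence x_h = C1*exp(-5*t) + C2*exp(t).
For the particular solution try x_p = A0 + A1*t. Substituting and matching coefficients of each power of t gives A0 = 14/25, A1 = -4/5, so x_p = 14/25 - 4*t/5.
General solution: x = 14/25 - 4*t/5 + C1*exp(-5*t) + C2*exp(t).
Apply the initial conditions: x(0) = 14/25 + C1 + C2 = 5 and x'(0) = -4/5 + C2 - 5*C1 = -3. Solving gives C1 = 83/75, C2 = 10/3.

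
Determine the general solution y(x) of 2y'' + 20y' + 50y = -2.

y = -1/25 + C1*exp(-5*x) + C2*x*exp(-5*x)

Divide through by 2: y'' + 10y' + 25y = -1.
Characteristic equation r² + 10r + 25 = 0 has discriminant (10)² - 4·(25) = 0, so r = -5 is a repeated root.
Hence y_h = (C1 + C2*x)*exp(-5*x).
For the particular solution try y_p = A0. Substituting and matching coefficients of each power of x gives A0 = -1/25, so y_p = -1/25.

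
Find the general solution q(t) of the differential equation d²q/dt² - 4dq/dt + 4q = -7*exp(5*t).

q = -7*exp(5*t)/9 + C1*exp(2*t) + C2*t*exp(2*t)

Characteristic equation r² - 4r + 4 = 0 has discriminant (-4)² - 4·(4) = 0, so r = 2 is a repeated root.
Hence q_h = (C1 + C2*t)*exp(2*t).
Try q_p = A*exp(5*t). Substituting into the equation and dividing by exp(5*t) gives A = -7/9, so q_p = -7*exp(5*t)/9.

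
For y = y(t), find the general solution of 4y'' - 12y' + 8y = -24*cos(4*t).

y = 18*sin(4*t)/85 + 21*cos(4*t)/85 + C1*exp(2*t) + C2*exp(t)

Divide through by 4: y'' - 3y' + 2y = -6*cos(4*t).
Characteristic equation r² - 3r + 2 = 0 factors as (r - 2)(r - 1) = 0, so r = 2, 1.
Hence y_h = C1*exp(2*t) + C2*exp(t).
Try y_p = A*cos(4*t) + B*sin(4*t). Substituting and equating the coefficients of cos(4t) and sin(4t) gives A = 21/85, B = 18/85, so y_p = 18*sin(4*t)/85 + 21*cos(4*t)/85.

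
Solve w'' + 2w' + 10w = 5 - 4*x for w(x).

Characteristic equation r² + 2r + 10 = 0 has discriminant (2)² - 4·(10) = -36 < 0, so r = -1 ± 3i.
Hence w_h = C1*cos(3*x)*exp(-x) + C2*exp(-x)*sin(3*x).
For the particular solution try w_p = A0 + A1*x. Substituting and matching coefficients of each power of x gives A0 = 29/50, A1 = -2/5, so w_p = 29/50 - 2*x/5.

w = 29/50 - 2*x/5 + C1*cos(3*x)*exp(-x) + C2*exp(-x)*sin(3*x)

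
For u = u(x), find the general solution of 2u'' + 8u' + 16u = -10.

u = -5/8 + C1*cos(2*x)*exp(-2*x) + C2*exp(-2*x)*sin(2*x)

Divide through by 2: u'' + 4u' + 8u = -5.
Characteristic equation r² + 4r + 8 = 0 has discriminant (4)² - 4·(8) = -16 < 0, so r = -2 ± 2i.
Hence u_h = C1*cos(2*x)*exp(-2*x) + C2*exp(-2*x)*sin(2*x).
For the particular solution try u_p = A0. Substituting and matching coefficients of each power of x gives A0 = -5/8, so u_p = -5/8.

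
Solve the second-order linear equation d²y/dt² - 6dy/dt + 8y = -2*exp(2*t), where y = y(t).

y = C1*exp(2*t) + C2*exp(4*t) + t*exp(2*t)

Characteristic equation r² - 6r + 8 = 0 factors as (r - 2)(r - 4) = 0, so r = 2, 4.
Hence y_h = C1*exp(2*t) + C2*exp(4*t).
Since exp(2*t) solves the homogeneous equation (r = 2 is a root of multiplicity 1), multiply the trial by t. Try y_p = A*t*exp(2*t). Substituting into the equation and dividing by exp(2*t) gives A = 1, so y_p = t*exp(2*t).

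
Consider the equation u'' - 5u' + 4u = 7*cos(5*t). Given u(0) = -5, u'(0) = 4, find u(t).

u = -631*exp(t)/78 - 175*sin(5*t)/1066 - 147*cos(5*t)/1066 + 397*exp(4*t)/123

Characteristic equation r² - 5r + 4 = 0 factors as (r - 4)(r - 1) = 0, so r = 4, 1.
Hence u_h = C1*exp(4*t) + C2*exp(t).
Try u_p = A*cos(5*t) + B*sin(5*t). Substituting and equating the coefficients of cos(5t) and sin(5t) gives A = -147/1066, B = -175/1066, so u_p = -175*sin(5*t)/1066 - 147*cos(5*t)/1066.
General solution: u = -175*sin(5*t)/1066 - 147*cos(5*t)/1066 + C1*exp(4*t) + C2*exp(t).
Apply the initial conditions: u(0) = -147/1066 + C1 + C2 = -5 and u'(0) = -875/1066 + C2 + 4*C1 = 4. Solving gives C1 = 397/123, C2 = -631/78.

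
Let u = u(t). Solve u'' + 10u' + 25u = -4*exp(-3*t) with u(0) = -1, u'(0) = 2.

Characteristic equation r² + 10r + 25 = 0 has discriminant (10)² - 4·(25) = 0, so r = -5 is a repeated root.
Hence u_h = (C1 + C2*t)*exp(-5*t).
Try u_p = A*exp(-3*t). Substituting into the equation and dividing by exp(-3*t) gives A = -1, so u_p = -exp(-3*t).
General solution: u = -exp(-3*t) + C1*exp(-5*t) + C2*t*exp(-5*t).
Apply the initial conditions: u(0) = -1 + C1 = -1 and u'(0) = 3 + C2 - 5*C1 = 2. Solving gives C1 = 0, C2 = -1.

u = -exp(-3*t) - t*exp(-5*t)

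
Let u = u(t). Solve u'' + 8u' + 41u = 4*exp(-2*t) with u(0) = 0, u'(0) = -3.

Characteristic equation r² + 8r + 41 = 0 has discriminant (8)² - 4·(41) = -100 < 0, so r = -4 ± 5i.
Hence u_h = C1*cos(5*t)*exp(-4*t) + C2*exp(-4*t)*sin(5*t).
Try u_p = A*exp(-2*t). Substituting into the equation and dividing by exp(-2*t) gives A = 4/29, so u_p = 4*exp(-2*t)/29.
General solution: u = 4*exp(-2*t)/29 + C1*cos(5*t)*exp(-4*t) + C2*exp(-4*t)*sin(5*t).
Apply the initial conditions: u(0) = 4/29 + C1 = 0 and u'(0) = -8/29 - 4*C1 + 5*C2 = -3. Solving gives C1 = -4/29, C2 = -19/29.

u = 4*exp(-2*t)/29 - 19*exp(-4*t)*sin(5*t)/29 - 4*cos(5*t)*exp(-4*t)/29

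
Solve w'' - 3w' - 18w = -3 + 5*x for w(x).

Characteristic equation r² - 3r - 18 = 0 factors as (r - 6)(r + 3) = 0, so r = 6, -3.
Hence w_h = C1*exp(6*x) + C2*exp(-3*x).
For the particular solution try w_p = A0 + A1*x. Substituting and matching coefficients of each power of x gives A0 = 23/108, A1 = -5/18, so w_p = 23/108 - 5*x/18.

w = 23/108 - 5*x/18 + C1*exp(6*x) + C2*exp(-3*x)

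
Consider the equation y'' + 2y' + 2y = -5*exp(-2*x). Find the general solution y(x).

y = -5*exp(-2*x)/2 + C1*cos(x)*exp(-x) + C2*exp(-x)*sin(x)

Characteristic equation r² + 2r + 2 = 0 has discriminant (2)² - 4·(2) = -4 < 0, so r = -1 ± i.
Hence y_h = C1*cos(x)*exp(-x) + C2*exp(-x)*sin(x).
Try y_p = A*exp(-2*x). Substituting into the equation and dividing by exp(-2*x) gives A = -5/2, so y_p = -5*exp(-2*x)/2.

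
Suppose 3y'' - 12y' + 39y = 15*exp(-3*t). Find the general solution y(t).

Divide through by 3: y'' - 4y' + 13y = 5*exp(-3*t).
Characteristic equation r² - 4r + 13 = 0 has discriminant (-4)² - 4·(13) = -36 < 0, so r = 2 ± 3i.
Hence y_h = C1*cos(3*t)*exp(2*t) + C2*exp(2*t)*sin(3*t).
Try y_p = A*exp(-3*t). Substituting into the equation and dividing by exp(-3*t) gives A = 5/34, so y_p = 5*exp(-3*t)/34.

y = 5*exp(-3*t)/34 + C1*cos(3*t)*exp(2*t) + C2*exp(2*t)*sin(3*t)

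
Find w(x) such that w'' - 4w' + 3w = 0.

Characteristic equation r² - 4r + 3 = 0 factors as (r - 1)(r - 3) = 0, so r = 1, 3.
Hence w_h = C1*exp(x) + C2*exp(3*x).

w = C1*exp(x) + C2*exp(3*x)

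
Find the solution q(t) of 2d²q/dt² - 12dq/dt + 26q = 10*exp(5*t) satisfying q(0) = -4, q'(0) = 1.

q = 5*exp(5*t)/8 - 37*cos(2*t)*exp(3*t)/8 + 47*exp(3*t)*sin(2*t)/8

Divide through by 2: q'' - 6q' + 13q = 5*exp(5*t).
Characteristic equation r² - 6r + 13 = 0 has discriminant (-6)² - 4·(13) = -16 < 0, so r = 3 ± 2i.
Hence q_h = C1*cos(2*t)*exp(3*t) + C2*exp(3*t)*sin(2*t).
Try q_p = A*exp(5*t). Substituting into the equation and dividing by exp(5*t) gives A = 5/8, so q_p = 5*exp(5*t)/8.
General solution: q = 5*exp(5*t)/8 + C1*cos(2*t)*exp(3*t) + C2*exp(3*t)*sin(2*t).
Apply the initial conditions: q(0) = 5/8 + C1 = -4 and q'(0) = 25/8 + 2*C2 + 3*C1 = 1. Solving gives C1 = -37/8, C2 = 47/8.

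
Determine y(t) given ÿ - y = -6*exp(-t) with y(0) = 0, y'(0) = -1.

y = -2*exp(t) + 2*exp(-t) + 3*t*exp(-t)

Characteristic equation r² - 1 = 0 factors as (r - 1)(r + 1) = 0, so r = 1, -1.
Hence y_h = C1*exp(t) + C2*exp(-t).
Since exp(-t) solves the homogeneous equation (r = -1 is a root of multiplicity 1), multiply the trial by t. Try y_p = A*t*exp(-t). Substituting into the equation and dividing by exp(-t) gives A = 3, so y_p = 3*t*exp(-t).
General solution: y = C1*exp(t) + C2*exp(-t) + 3*t*exp(-t).
Apply the initial conditions: y(0) = C1 + C2 = 0 and y'(0) = 3 + C1 - C2 = -1. Solving gives C1 = -2, C2 = 2.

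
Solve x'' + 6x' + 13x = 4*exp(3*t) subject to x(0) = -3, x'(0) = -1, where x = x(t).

x = exp(3*t)/10 - 53*exp(-3*t)*sin(2*t)/10 - 31*cos(2*t)*exp(-3*t)/10

Characteristic equation r² + 6r + 13 = 0 has discriminant (6)² - 4·(13) = -16 < 0, so r = -3 ± 2i.
Hence x_h = C1*cos(2*t)*exp(-3*t) + C2*exp(-3*t)*sin(2*t).
Try x_p = A*exp(3*t). Substituting into the equation and dividing by exp(3*t) gives A = 1/10, so x_p = exp(3*t)/10.
General solution: x = exp(3*t)/10 + C1*cos(2*t)*exp(-3*t) + C2*exp(-3*t)*sin(2*t).
Apply the initial conditions: x(0) = 1/10 + C1 = -3 and x'(0) = 3/10 - 3*C1 + 2*C2 = -1. Solving gives C1 = -31/10, C2 = -53/10.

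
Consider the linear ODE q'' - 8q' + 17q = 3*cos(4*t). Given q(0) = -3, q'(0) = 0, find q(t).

Characteristic equation r² - 8r + 17 = 0 has discriminant (-8)² - 4·(17) = -4 < 0, so r = 4 ± i.
Hence q_h = C1*cos(t)*exp(4*t) + C2*exp(4*t)*sin(t).
Try q_p = A*cos(4*t) + B*sin(4*t). Substituting and equating the coefficients of cos(4t) and sin(4t) gives A = 3/1025, B = -96/1025, so q_p = -96*sin(4*t)/1025 + 3*cos(4*t)/1025.
General solution: q = -96*sin(4*t)/1025 + 3*cos(4*t)/1025 + C1*cos(t)*exp(4*t) + C2*exp(4*t)*sin(t).
Apply the initial conditions: q(0) = 3/1025 + C1 = -3 and q'(0) = -384/1025 + C2 + 4*C1 = 0. Solving gives C1 = -3078/1025, C2 = 12696/1025.

q = -96*sin(4*t)/1025 + 3*cos(4*t)/1025 - 3078*cos(t)*exp(4*t)/1025 + 12696*exp(4*t)*sin(t)/1025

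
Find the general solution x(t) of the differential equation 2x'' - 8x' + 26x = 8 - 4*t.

Divide through by 2: x'' - 4x' + 13x = 4 - 2*t.
Characteristic equation r² - 4r + 13 = 0 has discriminant (-4)² - 4·(13) = -36 < 0, so r = 2 ± 3i.
Hence x_h = C1*cos(3*t)*exp(2*t) + C2*exp(2*t)*sin(3*t).
For the particular solution try x_p = A0 + A1*t. Substituting and matching coefficients of each power of t gives A0 = 44/169, A1 = -2/13, so x_p = 44/169 - 2*t/13.

x = 44/169 - 2*t/13 + C1*cos(3*t)*exp(2*t) + C2*exp(2*t)*sin(3*t)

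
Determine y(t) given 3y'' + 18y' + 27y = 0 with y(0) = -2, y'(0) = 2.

y = -2*exp(-3*t) - 4*t*exp(-3*t)

Divide through by 3: y'' + 6y' + 9y = 0.
Characteristic equation r² + 6r + 9 = 0 has discriminant (6)² - 4·(9) = 0, so r = -3 is a repeated root.
Hence y_h = (C1 + C2*t)*exp(-3*t).
Apply the initial conditions: y(0) = C1 = -2 and y'(0) = C2 - 3*C1 = 2. Solving gives C1 = -2, C2 = -4.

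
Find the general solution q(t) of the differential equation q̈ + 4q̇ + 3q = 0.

Characteristic equation r² + 4r + 3 = 0 factors as (r + 1)(r + 3) = 0, so r = -1, -3.
Hence q_h = C1*exp(-t) + C2*exp(-3*t).

q = C1*exp(-t) + C2*exp(-3*t)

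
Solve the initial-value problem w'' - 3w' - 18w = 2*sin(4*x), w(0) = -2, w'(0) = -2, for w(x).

w = -86*exp(-3*x)/75 - 34*exp(6*x)/39 - 17*sin(4*x)/325 + 6*cos(4*x)/325

Characteristic equation r² - 3r - 18 = 0 factors as (r + 3)(r - 6) = 0, so r = -3, 6.
Hence w_h = C1*exp(-3*x) + C2*exp(6*x).
Try w_p = A*cos(4*x) + B*sin(4*x). Substituting and equating the coefficients of cos(4x) and sin(4x) gives A = 6/325, B = -17/325, so w_p = -17*sin(4*x)/325 + 6*cos(4*x)/325.
General solution: w = -17*sin(4*x)/325 + 6*cos(4*x)/325 + C1*exp(-3*x) + C2*exp(6*x).
Apply the initial conditions: w(0) = 6/325 + C1 + C2 = -2 and w'(0) = -68/325 - 3*C1 + 6*C2 = -2. Solving gives C1 = -86/75, C2 = -34/39.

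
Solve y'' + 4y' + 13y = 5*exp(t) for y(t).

Characteristic equation r² + 4r + 13 = 0 has discriminant (4)² - 4·(13) = -36 < 0, so r = -2 ± 3i.
Hence y_h = C1*cos(3*t)*exp(-2*t) + C2*exp(-2*t)*sin(3*t).
Try y_p = A*exp(t). Substituting into the equation and dividing by exp(t) gives A = 5/18, so y_p = 5*exp(t)/18.

y = 5*exp(t)/18 + C1*cos(3*t)*exp(-2*t) + C2*exp(-2*t)*sin(3*t)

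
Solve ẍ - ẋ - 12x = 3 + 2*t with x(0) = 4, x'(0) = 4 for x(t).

Characteristic equation r² - r - 12 = 0 factors as (r - 4)(r + 3) = 0, so r = 4, -3.
Hence x_h = C1*exp(4*t) + C2*exp(-3*t).
For the particular solution try x_p = A0 + A1*t. Substituting and matching coefficients of each power of t gives A0 = -17/72, A1 = -1/6, so x_p = -17/72 - t/6.
General solution: x = -17/72 - t/6 + C1*exp(4*t) + C2*exp(-3*t).
Apply the initial conditions: x(0) = -17/72 + C1 + C2 = 4 and x'(0) = -1/6 - 3*C2 + 4*C1 = 4. Solving gives C1 = 135/56, C2 = 115/63.

x = -17/72 - t/6 + 115*exp(-3*t)/63 + 135*exp(4*t)/56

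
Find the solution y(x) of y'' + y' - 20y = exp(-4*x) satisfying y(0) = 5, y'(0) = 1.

Characteristic equation r² + r - 20 = 0 factors as (r + 5)(r - 4) = 0, so r = -5, 4.
Hence y_h = C1*exp(-5*x) + C2*exp(4*x).
Try y_p = A*exp(-4*x). Substituting into the equation and dividing by exp(-4*x) gives A = -1/8, so y_p = -exp(-4*x)/8.
General solution: y = -exp(-4*x)/8 + C1*exp(-5*x) + C2*exp(4*x).
Apply the initial conditions: y(0) = -1/8 + C1 + C2 = 5 and y'(0) = 1/2 - 5*C1 + 4*C2 = 1. Solving gives C1 = 20/9, C2 = 209/72.

y = -exp(-4*x)/8 + 20*exp(-5*x)/9 + 209*exp(4*x)/72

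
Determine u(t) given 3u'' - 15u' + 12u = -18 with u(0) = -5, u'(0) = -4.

Divide through by 3: u'' - 5u' + 4u = -6.
Characteristic equation r² - 5r + 4 = 0 factors as (r - 1)(r - 4) = 0, so r = 1, 4.
Hence u_h = C1*exp(t) + C2*exp(4*t).
For the particular solution try u_p = A0. Substituting and matching coefficients of each power of t gives A0 = -3/2, so u_p = -3/2.
General solution: u = -3/2 + C1*exp(t) + C2*exp(4*t).
Apply the initial conditions: u(0) = -3/2 + C1 + C2 = -5 and u'(0) = C1 + 4*C2 = -4. Solving gives C1 = -10/3, C2 = -1/6.

u = -3/2 - 10*exp(t)/3 - exp(4*t)/6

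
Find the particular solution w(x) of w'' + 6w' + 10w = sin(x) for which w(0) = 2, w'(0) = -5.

w = -2*cos(x)/39 + sin(x)/13 + 14*exp(-3*x)*sin(x)/13 + 80*cos(x)*exp(-3*x)/39

Characteristic equation r² + 6r + 10 = 0 has discriminant (6)² - 4·(10) = -4 < 0, so r = -3 ± i.
Hence w_h = C1*cos(x)*exp(-3*x) + C2*exp(-3*x)*sin(x).
Try w_p = A*cos(x) + B*sin(x). Substituting and equating the coefficients of cos(x) and sin(x) gives A = -2/39, B = 1/13, so w_p = -2*cos(x)/39 + sin(x)/13.
General solution: w = -2*cos(x)/39 + sin(x)/13 + C1*cos(x)*exp(-3*x) + C2*exp(-3*x)*sin(x).
Apply the initial conditions: w(0) = -2/39 + C1 = 2 and w'(0) = 1/13 + C2 - 3*C1 = -5. Solving gives C1 = 80/39, C2 = 14/13.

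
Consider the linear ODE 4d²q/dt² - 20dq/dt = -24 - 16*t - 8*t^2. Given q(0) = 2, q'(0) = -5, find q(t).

Divide through by 4: q'' - 5q' = -6 - 4*t - 2*t^2.
Characteristic equation r² - 5r = 0 factors as (r - 5)r = 0, so r = 5, 0.
Hence q_h = C1*exp(5*t) + C2.
Since 0 is a characteristic root (multiplicity 1), multiply the polynomial trial by t: try q_p = t*(A0 + A1*t + A2*t^2). Substituting and matching coefficients of each power of t gives A0 = 174/125, A1 = 12/25, A2 = 2/15, so q_p = 2*t^3/15 + 12*t^2/25 + 174*t/125.
General solution: q = C2 + 2*t^3/15 + 12*t^2/25 + 174*t/125 + C1*exp(5*t).
Apply the initial conditions: q(0) = C1 + C2 = 2 and q'(0) = 174/125 + 5*C1 = -5. Solving gives C1 = -799/625, C2 = 2049/625.

q = 2049/625 - 799*exp(5*t)/625 + 2*t**3/15 + 12*t**2/25 + 174*t/125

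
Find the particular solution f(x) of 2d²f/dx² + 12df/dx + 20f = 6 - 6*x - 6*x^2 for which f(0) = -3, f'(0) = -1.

f = 81/250 - 3*x**2/10 + 3*x/50 - 1379*exp(-3*x)*sin(x)/125 - 831*cos(x)*exp(-3*x)/250

Divide through by 2: f'' + 6f' + 10f = 3 - 3*x - 3*x^2.
Characteristic equation r² + 6r + 10 = 0 has discriminant (6)² - 4·(10) = -4 < 0, so r = -3 ± i.
Hence f_h = C1*cos(x)*exp(-3*x) + C2*exp(-3*x)*sin(x).
For the particular solution try f_p = A0 + A1*x + A2*x^2. Substituting and matching coefficients of each power of x gives A0 = 81/250, A1 = 3/50, A2 = -3/10, so f_p = 81/250 - 3*x^2/10 + 3*x/50.
General solution: f = 81/250 - 3*x^2/10 + 3*x/50 + C1*cos(x)*exp(-3*x) + C2*exp(-3*x)*sin(x).
Apply the initial conditions: f(0) = 81/250 + C1 = -3 and f'(0) = 3/50 + C2 - 3*C1 = -1. Solving gives C1 = -831/250, C2 = -1379/125.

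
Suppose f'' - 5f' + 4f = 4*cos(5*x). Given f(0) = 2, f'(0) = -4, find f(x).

Characteristic equation r² - 5r + 4 = 0 factors as (r - 1)(r - 4) = 0, so r = 1, 4.
Hence f_h = C1*exp(x) + C2*exp(4*x).
Try f_p = A*cos(5*x) + B*sin(5*x). Substituting and equating the coefficients of cos(5x) and sin(5x) gives A = -42/533, B = -50/533, so f_p = -50*sin(5*x)/533 - 42*cos(5*x)/533.
General solution: f = -50*sin(5*x)/533 - 42*cos(5*x)/533 + C1*exp(x) + C2*exp(4*x).
Apply the initial conditions: f(0) = -42/533 + C1 + C2 = 2 and f'(0) = -250/533 + C1 + 4*C2 = -4. Solving gives C1 = 154/39, C2 = -230/123.

f = -230*exp(4*x)/123 - 50*sin(5*x)/533 - 42*cos(5*x)/533 + 154*exp(x)/39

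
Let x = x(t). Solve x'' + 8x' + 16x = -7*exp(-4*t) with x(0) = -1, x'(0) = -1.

Characteristic equation r² + 8r + 16 = 0 has discriminant (8)² - 4·(16) = 0, so r = -4 is a repeated root.
Hence x_h = (C1 + C2*t)*exp(-4*t).
Since exp(-4*t) solves the homogeneous equation (r = -4 is a root of multiplicity 2), multiply the trial by t^2. Try x_p = A*t^2*exp(-4*t). Substituting into the equation and dividing by exp(-4*t) gives A = -7/2, so x_p = -7*t^2*exp(-4*t)/2.
General solution: x = C1*exp(-4*t) - 7*t^2*exp(-4*t)/2 + C2*t*exp(-4*t).
Apply the initial conditions: x(0) = C1 = -1 and x'(0) = C2 - 4*C1 = -1. Solving gives C1 = -1, C2 = -5.

x = -exp(-4*t) - 5*t*exp(-4*t) - 7*t**2*exp(-4*t)/2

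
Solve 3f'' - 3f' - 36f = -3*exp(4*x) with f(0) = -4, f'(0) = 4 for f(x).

Divide through by 3: f'' - f' - 12f = -exp(4*x).
Characteristic equation r² - r - 12 = 0 factors as (r + 3)(r - 4) = 0, so r = -3, 4.
Hence f_h = C1*exp(-3*x) + C2*exp(4*x).
Since exp(4*x) solves the homogeneous equation (r = 4 is a root of multiplicity 1), multiply the trial by x. Try f_p = A*x*exp(4*x). Substituting into the equation and dividing by exp(4*x) gives A = -1/7, so f_p = -x*exp(4*x)/7.
General solution: f = C1*exp(-3*x) + C2*exp(4*x) - x*exp(4*x)/7.
Apply the initial conditions: f(0) = C1 + C2 = -4 and f'(0) = -1/7 - 3*C1 + 4*C2 = 4. Solving gives C1 = -141/49, C2 = -55/49.

f = -141*exp(-3*x)/49 - 55*exp(4*x)/49 - x*exp(4*x)/7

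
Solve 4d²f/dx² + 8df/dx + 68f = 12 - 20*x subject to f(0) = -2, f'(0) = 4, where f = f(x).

f = 61/289 - 5*x/17 - 639*cos(4*x)*exp(-x)/289 + 301*exp(-x)*sin(4*x)/578

Divide through by 4: f'' + 2f' + 17f = 3 - 5*x.
Characteristic equation r² + 2r + 17 = 0 has discriminant (2)² - 4·(17) = -64 < 0, so r = -1 ± 4i.
Hence f_h = C1*cos(4*x)*exp(-x) + C2*exp(-x)*sin(4*x).
For the particular solution try f_p = A0 + A1*x. Substituting and matching coefficients of each power of x gives A0 = 61/289, A1 = -5/17, so f_p = 61/289 - 5*x/17.
General solution: f = 61/289 - 5*x/17 + C1*cos(4*x)*exp(-x) + C2*exp(-x)*sin(4*x).
Apply the initial conditions: f(0) = 61/289 + C1 = -2 and f'(0) = -5/17 - C1 + 4*C2 = 4. Solving gives C1 = -639/289, C2 = 301/578.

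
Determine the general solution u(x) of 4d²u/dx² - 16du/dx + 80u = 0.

Divide through by 4: u'' - 4u' + 20u = 0.
Characteristic equation r² - 4r + 20 = 0 has discriminant (-4)² - 4·(20) = -64 < 0, so r = 2 ± 4i.
Hence u_h = C1*cos(4*x)*exp(2*x) + C2*exp(2*x)*sin(4*x).

u = C1*cos(4*x)*exp(2*x) + C2*exp(2*x)*sin(4*x)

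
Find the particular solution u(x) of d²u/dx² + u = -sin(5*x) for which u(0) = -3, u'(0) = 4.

Characteristic equation r² + 1 = 0 has discriminant (0)² - 4·(1) = -4 < 0, so r = ± i.
Hence u_h = C1*cos(x) + C2*sin(x).
Try u_p = A*cos(5*x) + B*sin(5*x). Substituting and equating the coefficients of cos(5x) and sin(5x) gives A = 0, B = 1/24, so u_p = sin(5*x)/24.
General solution: u = sin(5*x)/24 + C1*cos(x) + C2*sin(x).
Apply the initial conditions: u(0) = C1 = -3 and u'(0) = 5/24 + C2 = 4. Solving gives C1 = -3, C2 = 91/24.

u = -3*cos(x) + sin(5*x)/24 + 91*sin(x)/24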